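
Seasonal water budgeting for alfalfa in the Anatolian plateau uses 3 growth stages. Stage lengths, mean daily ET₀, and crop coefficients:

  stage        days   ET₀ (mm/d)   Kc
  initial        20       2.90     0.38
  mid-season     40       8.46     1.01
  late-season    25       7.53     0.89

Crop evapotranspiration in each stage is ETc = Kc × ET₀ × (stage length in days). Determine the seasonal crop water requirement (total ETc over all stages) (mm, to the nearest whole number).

531 mm

initial: 0.38 × 2.90 × 20 = 22.04 mm
mid-season: 1.01 × 8.46 × 40 = 341.78 mm
late-season: 0.89 × 7.53 × 25 = 167.54 mm
Seasonal total = 531.36 mm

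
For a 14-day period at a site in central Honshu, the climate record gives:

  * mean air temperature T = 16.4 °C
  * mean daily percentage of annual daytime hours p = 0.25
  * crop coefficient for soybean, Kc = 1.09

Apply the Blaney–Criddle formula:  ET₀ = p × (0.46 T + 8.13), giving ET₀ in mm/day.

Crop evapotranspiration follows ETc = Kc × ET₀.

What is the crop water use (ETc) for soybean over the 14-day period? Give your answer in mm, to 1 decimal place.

59.8 mm

ET₀ = 0.25 × (0.46 × 16.4 + 8.13) = 0.25 × 15.674 = 3.9185 mm/d
ETc = Kc × ET₀ = 1.09 × 3.9185 = 4.2712 mm/d
Over 14 days: 4.2712 × 14 = 59.797 mm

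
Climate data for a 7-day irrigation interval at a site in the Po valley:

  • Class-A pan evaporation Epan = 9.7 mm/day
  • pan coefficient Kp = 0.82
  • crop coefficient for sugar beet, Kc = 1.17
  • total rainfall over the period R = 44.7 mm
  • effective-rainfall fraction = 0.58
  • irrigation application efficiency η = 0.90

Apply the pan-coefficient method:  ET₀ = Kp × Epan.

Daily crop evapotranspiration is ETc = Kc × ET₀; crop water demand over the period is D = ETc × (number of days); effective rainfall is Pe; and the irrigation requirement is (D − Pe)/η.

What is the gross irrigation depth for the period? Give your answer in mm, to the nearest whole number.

ET₀ = 0.82 × 9.7 = 7.9540 mm/d
ETc = Kc × ET₀ = 1.17 × 7.9540 = 9.3062 mm/d
Crop demand D = ETc × 7 d = 9.3062 × 7 = 65.143 mm
Pe = 0.58 × 44.7 = 25.926 mm
D − Pe = 65.143 − 25.926 = 39.217 mm
Gross irrigation = 39.217 / 0.90 = 43.574 mm

44 mm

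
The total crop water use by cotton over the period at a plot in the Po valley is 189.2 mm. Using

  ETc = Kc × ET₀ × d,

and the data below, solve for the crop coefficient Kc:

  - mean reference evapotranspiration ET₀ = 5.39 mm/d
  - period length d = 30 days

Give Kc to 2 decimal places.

1.17

ETc = Kc × ET₀ × d  ⇒  Kc = ETc / (ET₀ × d)
Kc = 189.2 / (5.39 × 30) = 189.2 / 161.70 = 1.1701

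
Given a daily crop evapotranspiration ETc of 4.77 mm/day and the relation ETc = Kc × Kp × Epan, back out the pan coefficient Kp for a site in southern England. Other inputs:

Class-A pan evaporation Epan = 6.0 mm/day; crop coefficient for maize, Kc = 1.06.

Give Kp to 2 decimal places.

ETc = Kc × Kp × Epan  ⇒  Kp = ETc / (Kc × Epan)
Kp = 4.77 / (1.06 × 6.0) = 4.77 / 6.360 = 0.7500

0.75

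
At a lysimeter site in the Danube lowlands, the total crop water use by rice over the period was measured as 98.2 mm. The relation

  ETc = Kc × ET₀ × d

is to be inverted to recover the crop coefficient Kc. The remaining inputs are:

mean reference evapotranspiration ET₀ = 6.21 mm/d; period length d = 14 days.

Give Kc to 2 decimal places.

ETc = Kc × ET₀ × d  ⇒  Kc = ETc / (ET₀ × d)
Kc = 98.2 / (6.21 × 14) = 98.2 / 86.94 = 1.1295

1.13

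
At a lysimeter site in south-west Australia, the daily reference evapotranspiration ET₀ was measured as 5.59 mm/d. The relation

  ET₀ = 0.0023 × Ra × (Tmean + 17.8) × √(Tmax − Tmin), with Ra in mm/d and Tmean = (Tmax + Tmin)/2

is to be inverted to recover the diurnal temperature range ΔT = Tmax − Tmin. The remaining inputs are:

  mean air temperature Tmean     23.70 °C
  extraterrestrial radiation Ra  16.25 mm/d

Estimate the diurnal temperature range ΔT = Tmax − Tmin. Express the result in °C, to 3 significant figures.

√ΔT = ET₀ / [0.0023 × Ra × (Tmean+17.8)] = 5.59 / (0.0023 × 16.25 × 41.50) = 3.6040
ΔT = 3.6040² = 12.989 °C

13.0 °C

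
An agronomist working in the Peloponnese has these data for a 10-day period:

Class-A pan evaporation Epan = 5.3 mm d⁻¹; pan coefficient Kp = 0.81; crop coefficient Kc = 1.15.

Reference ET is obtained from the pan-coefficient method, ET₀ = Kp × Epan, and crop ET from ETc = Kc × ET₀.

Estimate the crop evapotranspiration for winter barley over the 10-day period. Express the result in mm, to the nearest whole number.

ET₀ = 0.81 × 5.3 = 4.2930 mm/d
ETc = Kc × ET₀ = 1.15 × 4.2930 = 4.9370 mm/d
Over 10 days: 4.9370 × 10 = 49.370 mm

49 mm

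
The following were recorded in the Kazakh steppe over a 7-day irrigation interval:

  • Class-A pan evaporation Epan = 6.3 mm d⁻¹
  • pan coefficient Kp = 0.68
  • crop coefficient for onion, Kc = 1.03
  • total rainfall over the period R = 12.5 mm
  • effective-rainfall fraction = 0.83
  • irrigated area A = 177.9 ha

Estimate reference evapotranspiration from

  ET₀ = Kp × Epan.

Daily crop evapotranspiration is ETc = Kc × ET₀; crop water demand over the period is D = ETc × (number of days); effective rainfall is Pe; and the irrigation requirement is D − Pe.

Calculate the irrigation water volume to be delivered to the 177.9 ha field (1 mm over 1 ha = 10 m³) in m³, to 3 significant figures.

36500 m³

ET₀ = 0.68 × 6.3 = 4.2840 mm/d
ETc = Kc × ET₀ = 1.03 × 4.2840 = 4.4125 mm/d
Crop demand D = ETc × 7 d = 4.4125 × 7 = 30.888 mm
Pe = 0.83 × 12.5 = 10.375 mm
D − Pe = 30.888 − 10.375 = 20.513 mm
Volume = 20.513 mm × 177.9 ha × 10 = 36492.6 m³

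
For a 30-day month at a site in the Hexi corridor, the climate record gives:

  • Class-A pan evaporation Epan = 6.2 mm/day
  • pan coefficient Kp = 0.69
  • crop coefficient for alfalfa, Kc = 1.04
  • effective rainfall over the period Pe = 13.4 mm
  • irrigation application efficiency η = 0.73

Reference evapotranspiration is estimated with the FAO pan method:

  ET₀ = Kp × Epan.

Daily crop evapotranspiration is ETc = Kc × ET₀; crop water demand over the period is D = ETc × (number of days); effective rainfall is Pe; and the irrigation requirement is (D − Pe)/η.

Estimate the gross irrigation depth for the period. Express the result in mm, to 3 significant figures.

164 mm

ET₀ = 0.69 × 6.2 = 4.2780 mm/d
ETc = Kc × ET₀ = 1.04 × 4.2780 = 4.4491 mm/d
Crop demand D = ETc × 30 d = 4.4491 × 30 = 133.473 mm
D − Pe = 133.473 − 13.4 = 120.073 mm
Gross irrigation = 120.073 / 0.73 = 164.484 mm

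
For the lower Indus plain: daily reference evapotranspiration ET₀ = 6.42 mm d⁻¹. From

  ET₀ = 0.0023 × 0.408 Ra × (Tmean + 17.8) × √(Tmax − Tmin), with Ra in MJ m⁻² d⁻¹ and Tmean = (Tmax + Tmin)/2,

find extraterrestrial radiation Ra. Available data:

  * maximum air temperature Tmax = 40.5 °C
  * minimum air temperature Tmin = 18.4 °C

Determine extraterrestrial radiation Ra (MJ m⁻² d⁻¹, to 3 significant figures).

30.8 MJ m⁻² d⁻¹

Tmean = (40.5+18.4)/2 = 29.45 °C; ΔT = 22.1
Ra = ET₀ / [0.0023 × 0.408 × (Tmean+17.8) × √ΔT]
   = 6.42 / (0.0023 × 0.408 × 47.25 × 4.7011) = 30.800 MJ m⁻² d⁻¹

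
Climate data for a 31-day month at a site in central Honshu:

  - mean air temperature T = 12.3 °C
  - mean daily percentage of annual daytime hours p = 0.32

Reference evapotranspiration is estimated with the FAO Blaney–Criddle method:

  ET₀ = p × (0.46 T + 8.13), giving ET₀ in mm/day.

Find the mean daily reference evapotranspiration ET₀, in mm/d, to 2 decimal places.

ET₀ = 0.32 × (0.46 × 12.3 + 8.13) = 0.32 × 13.788 = 4.4122 mm/d

4.41 mm/d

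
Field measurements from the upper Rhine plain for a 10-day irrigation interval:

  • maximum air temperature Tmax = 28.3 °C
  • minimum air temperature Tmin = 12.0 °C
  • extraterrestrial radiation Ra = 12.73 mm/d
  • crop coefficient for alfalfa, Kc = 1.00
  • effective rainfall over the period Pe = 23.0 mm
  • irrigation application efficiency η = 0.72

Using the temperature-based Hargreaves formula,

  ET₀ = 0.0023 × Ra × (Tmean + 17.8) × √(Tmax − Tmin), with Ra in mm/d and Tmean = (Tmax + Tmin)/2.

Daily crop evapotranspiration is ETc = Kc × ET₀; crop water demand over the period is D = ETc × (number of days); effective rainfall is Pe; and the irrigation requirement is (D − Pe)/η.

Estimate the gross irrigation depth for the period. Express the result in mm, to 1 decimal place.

30.4 mm

Tmean = (28.3 + 12.0)/2 = 20.15 °C
ET₀ = 0.0023 × 12.73 × (20.15 + 17.8) × √16.3 = 0.0023 × 12.73 × 37.95 × 4.0373 = 4.4860 mm/d
ETc = Kc × ET₀ = 1.00 × 4.4860 = 4.4860 mm/d
Crop demand D = ETc × 10 d = 4.4860 × 10 = 44.860 mm
D − Pe = 44.860 − 23.0 = 21.860 mm
Gross irrigation = 21.860 / 0.72 = 30.361 mm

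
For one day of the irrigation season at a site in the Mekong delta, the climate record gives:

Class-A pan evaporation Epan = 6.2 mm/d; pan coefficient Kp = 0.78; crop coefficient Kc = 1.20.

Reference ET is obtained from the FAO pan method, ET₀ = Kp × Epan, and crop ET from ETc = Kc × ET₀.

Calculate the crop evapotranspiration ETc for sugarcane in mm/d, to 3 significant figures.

5.80 mm/d

ET₀ = 0.78 × 6.2 = 4.8360 mm/d
ETc = Kc × ET₀ = 1.20 × 4.8360 = 5.8032 mm/d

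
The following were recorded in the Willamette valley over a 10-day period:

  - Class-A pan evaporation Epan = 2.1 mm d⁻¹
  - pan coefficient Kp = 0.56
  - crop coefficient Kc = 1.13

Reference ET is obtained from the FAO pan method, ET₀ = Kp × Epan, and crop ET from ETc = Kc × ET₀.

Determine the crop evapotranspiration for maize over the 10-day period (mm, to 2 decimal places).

13.29 mm

ET₀ = 0.56 × 2.1 = 1.1760 mm/d
ETc = Kc × ET₀ = 1.13 × 1.1760 = 1.3289 mm/d
Over 10 days: 1.3289 × 10 = 13.289 mm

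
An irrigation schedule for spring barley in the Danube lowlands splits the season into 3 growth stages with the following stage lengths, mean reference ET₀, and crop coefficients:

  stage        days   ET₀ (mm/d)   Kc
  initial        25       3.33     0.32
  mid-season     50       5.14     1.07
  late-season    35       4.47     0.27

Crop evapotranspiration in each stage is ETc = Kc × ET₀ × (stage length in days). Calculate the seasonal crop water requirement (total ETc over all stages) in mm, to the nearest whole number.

344 mm

initial: 0.32 × 3.33 × 25 = 26.64 mm
mid-season: 1.07 × 5.14 × 50 = 274.99 mm
late-season: 0.27 × 4.47 × 35 = 42.24 mm
Seasonal total = 343.87 mm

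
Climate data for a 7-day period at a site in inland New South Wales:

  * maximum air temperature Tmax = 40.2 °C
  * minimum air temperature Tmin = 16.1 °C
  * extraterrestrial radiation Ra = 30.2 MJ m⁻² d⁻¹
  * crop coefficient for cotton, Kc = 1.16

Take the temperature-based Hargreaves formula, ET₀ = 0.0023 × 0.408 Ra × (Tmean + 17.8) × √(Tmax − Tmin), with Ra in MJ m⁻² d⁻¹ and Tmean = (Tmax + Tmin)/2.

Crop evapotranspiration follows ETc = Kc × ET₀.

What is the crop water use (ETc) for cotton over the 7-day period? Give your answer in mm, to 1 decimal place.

Tmean = (40.2 + 16.1)/2 = 28.15 °C
0.408 Ra = 0.408 × 30.2 = 12.3216 mm/d equivalent
ET₀ = 0.0023 × 12.3216 × (28.15 + 17.8) × √24.1 = 0.0023 × 12.3216 × 45.95 × 4.9092 = 6.3928 mm/d
ETc = Kc × ET₀ = 1.16 × 6.3928 = 7.4156 mm/d
Over 7 days: 7.4156 × 7 = 51.909 mm

51.9 mm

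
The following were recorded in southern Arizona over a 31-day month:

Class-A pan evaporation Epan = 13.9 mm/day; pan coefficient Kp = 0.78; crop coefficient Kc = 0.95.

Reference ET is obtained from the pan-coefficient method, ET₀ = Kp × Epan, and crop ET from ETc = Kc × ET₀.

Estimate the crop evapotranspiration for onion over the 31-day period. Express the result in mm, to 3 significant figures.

ET₀ = 0.78 × 13.9 = 10.8420 mm/d
ETc = Kc × ET₀ = 0.95 × 10.8420 = 10.2999 mm/d
Over 31 days: 10.2999 × 31 = 319.297 mm

319 mm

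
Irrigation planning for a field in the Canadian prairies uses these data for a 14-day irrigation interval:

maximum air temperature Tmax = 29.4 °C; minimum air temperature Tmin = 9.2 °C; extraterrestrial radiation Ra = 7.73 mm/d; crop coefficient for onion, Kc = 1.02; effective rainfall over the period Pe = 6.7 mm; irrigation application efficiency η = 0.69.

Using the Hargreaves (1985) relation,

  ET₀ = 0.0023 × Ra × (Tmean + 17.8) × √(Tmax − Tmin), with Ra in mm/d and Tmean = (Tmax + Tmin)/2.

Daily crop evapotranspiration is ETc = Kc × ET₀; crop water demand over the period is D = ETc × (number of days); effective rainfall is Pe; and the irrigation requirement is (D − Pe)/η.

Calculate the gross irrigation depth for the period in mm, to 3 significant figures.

Tmean = (29.4 + 9.2)/2 = 19.30 °C
ET₀ = 0.0023 × 7.73 × (19.30 + 17.8) × √20.2 = 0.0023 × 7.73 × 37.10 × 4.4944 = 2.9645 mm/d
ETc = Kc × ET₀ = 1.02 × 2.9645 = 3.0238 mm/d
Crop demand D = ETc × 14 d = 3.0238 × 14 = 42.333 mm
D − Pe = 42.333 − 6.7 = 35.633 mm
Gross irrigation = 35.633 / 0.69 = 51.642 mm

51.6 mm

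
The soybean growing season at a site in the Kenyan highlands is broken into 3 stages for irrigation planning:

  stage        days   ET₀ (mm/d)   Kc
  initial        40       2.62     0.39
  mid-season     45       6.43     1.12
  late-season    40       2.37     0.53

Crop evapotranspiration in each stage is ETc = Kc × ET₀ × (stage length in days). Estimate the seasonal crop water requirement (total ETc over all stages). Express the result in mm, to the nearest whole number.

415 mm

initial: 0.39 × 2.62 × 40 = 40.87 mm
mid-season: 1.12 × 6.43 × 45 = 324.07 mm
late-season: 0.53 × 2.37 × 40 = 50.24 mm
Seasonal total = 415.18 mm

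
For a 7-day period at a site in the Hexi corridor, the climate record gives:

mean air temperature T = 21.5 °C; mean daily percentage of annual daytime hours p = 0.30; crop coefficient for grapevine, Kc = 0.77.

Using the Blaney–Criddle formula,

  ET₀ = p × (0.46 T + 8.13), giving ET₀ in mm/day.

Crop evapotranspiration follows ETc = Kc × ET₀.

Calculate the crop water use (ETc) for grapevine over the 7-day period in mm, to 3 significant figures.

29.1 mm

ET₀ = 0.30 × (0.46 × 21.5 + 8.13) = 0.30 × 18.020 = 5.4060 mm/d
ETc = Kc × ET₀ = 0.77 × 5.4060 = 4.1626 mm/d
Over 7 days: 4.1626 × 7 = 29.138 mm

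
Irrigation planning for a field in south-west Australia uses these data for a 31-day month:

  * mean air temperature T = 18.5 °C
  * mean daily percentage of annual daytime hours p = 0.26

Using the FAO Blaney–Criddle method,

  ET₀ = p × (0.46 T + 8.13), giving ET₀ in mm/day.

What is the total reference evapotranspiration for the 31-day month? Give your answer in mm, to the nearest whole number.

134 mm

ET₀ = 0.26 × (0.46 × 18.5 + 8.13) = 0.26 × 16.640 = 4.3264 mm/d
Monthly total = 4.3264 × 31 = 134.118 mm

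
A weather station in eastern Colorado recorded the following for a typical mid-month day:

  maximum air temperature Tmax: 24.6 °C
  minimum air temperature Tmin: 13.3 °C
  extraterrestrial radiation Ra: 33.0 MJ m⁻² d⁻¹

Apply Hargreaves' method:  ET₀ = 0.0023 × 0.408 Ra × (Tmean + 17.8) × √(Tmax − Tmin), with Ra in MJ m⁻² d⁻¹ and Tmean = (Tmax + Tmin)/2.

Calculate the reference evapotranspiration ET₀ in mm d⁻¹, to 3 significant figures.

3.83 mm d⁻¹

Tmean = (24.6 + 13.3)/2 = 18.95 °C
0.408 Ra = 0.408 × 33.0 = 13.4640 mm/d equivalent
ET₀ = 0.0023 × 13.4640 × (18.95 + 17.8) × √11.3 = 0.0023 × 13.4640 × 36.75 × 3.3615 = 3.8255 mm/d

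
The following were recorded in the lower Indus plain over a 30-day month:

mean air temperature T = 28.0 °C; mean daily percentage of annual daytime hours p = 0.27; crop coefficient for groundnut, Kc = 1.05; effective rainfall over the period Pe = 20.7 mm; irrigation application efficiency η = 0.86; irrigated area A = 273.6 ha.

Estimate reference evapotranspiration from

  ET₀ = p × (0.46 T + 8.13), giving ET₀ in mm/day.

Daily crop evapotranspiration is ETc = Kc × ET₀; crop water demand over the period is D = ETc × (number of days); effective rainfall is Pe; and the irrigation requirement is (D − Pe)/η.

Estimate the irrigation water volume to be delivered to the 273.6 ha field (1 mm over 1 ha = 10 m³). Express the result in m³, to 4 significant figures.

ET₀ = 0.27 × (0.46 × 28.0 + 8.13) = 0.27 × 21.010 = 5.6727 mm/d
ETc = Kc × ET₀ = 1.05 × 5.6727 = 5.9563 mm/d
Crop demand D = ETc × 30 d = 5.9563 × 30 = 178.689 mm
D − Pe = 178.689 − 20.7 = 157.989 mm
Gross irrigation = 157.989 / 0.86 = 183.708 mm
Volume = 183.708 mm × 273.6 ha × 10 = 502625.1 m³

502600 m³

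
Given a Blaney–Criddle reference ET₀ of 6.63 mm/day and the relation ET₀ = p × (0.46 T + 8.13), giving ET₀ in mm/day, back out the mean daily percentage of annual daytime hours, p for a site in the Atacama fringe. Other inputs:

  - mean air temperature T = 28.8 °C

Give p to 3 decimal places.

p = ET₀ / (0.46 T + 8.13) = 6.63 / (0.46 × 28.8 + 8.13) = 6.63 / 21.378 = 0.3101

0.310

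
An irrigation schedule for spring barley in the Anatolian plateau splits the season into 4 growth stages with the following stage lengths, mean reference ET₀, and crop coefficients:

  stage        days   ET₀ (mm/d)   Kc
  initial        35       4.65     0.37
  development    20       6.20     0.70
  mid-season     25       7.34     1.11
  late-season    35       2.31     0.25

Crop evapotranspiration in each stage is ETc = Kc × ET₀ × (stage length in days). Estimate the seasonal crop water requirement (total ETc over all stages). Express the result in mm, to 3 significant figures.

initial: 0.37 × 4.65 × 35 = 60.22 mm
development: 0.70 × 6.20 × 20 = 86.80 mm
mid-season: 1.11 × 7.34 × 25 = 203.69 mm
late-season: 0.25 × 2.31 × 35 = 20.21 mm
Seasonal total = 370.92 mm

371 mm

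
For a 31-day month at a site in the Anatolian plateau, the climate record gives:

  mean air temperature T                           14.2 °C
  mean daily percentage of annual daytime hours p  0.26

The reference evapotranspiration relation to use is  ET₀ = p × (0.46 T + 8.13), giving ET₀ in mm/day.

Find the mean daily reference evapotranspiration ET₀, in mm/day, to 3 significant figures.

3.81 mm/day

ET₀ = 0.26 × (0.46 × 14.2 + 8.13) = 0.26 × 14.662 = 3.8121 mm/d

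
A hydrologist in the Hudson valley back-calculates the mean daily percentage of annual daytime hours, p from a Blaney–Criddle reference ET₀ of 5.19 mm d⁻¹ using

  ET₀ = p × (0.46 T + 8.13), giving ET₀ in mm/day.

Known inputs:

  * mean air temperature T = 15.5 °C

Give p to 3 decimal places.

0.340

p = ET₀ / (0.46 T + 8.13) = 5.19 / (0.46 × 15.5 + 8.13) = 5.19 / 15.260 = 0.3401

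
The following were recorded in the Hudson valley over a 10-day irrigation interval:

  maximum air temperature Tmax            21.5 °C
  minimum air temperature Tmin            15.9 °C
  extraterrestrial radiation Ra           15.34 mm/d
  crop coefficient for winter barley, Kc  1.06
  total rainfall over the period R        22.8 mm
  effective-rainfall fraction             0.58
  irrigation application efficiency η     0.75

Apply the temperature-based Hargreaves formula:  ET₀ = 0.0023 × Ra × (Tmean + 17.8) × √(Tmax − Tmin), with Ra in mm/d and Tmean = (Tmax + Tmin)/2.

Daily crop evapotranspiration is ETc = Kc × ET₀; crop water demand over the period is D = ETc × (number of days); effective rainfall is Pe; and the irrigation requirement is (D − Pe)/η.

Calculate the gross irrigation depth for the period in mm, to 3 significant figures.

25.4 mm

Tmean = (21.5 + 15.9)/2 = 18.70 °C
ET₀ = 0.0023 × 15.34 × (18.70 + 17.8) × √5.6 = 0.0023 × 15.34 × 36.50 × 2.3664 = 3.0474 mm/d
ETc = Kc × ET₀ = 1.06 × 3.0474 = 3.2302 mm/d
Crop demand D = ETc × 10 d = 3.2302 × 10 = 32.302 mm
Pe = 0.58 × 22.8 = 13.224 mm
D − Pe = 32.302 − 13.224 = 19.078 mm
Gross irrigation = 19.078 / 0.75 = 25.437 mm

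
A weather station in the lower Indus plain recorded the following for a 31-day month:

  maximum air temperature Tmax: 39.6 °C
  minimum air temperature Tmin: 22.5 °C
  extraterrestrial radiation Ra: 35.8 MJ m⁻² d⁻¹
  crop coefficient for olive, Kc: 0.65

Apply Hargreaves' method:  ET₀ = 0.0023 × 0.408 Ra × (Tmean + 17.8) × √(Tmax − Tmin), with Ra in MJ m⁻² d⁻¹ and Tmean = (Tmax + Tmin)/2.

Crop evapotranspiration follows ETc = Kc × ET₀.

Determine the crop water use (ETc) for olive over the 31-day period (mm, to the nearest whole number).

137 mm

Tmean = (39.6 + 22.5)/2 = 31.05 °C
0.408 Ra = 0.408 × 35.8 = 14.6064 mm/d equivalent
ET₀ = 0.0023 × 14.6064 × (31.05 + 17.8) × √17.1 = 0.0023 × 14.6064 × 48.85 × 4.1352 = 6.7863 mm/d
ETc = Kc × ET₀ = 0.65 × 6.7863 = 4.4111 mm/d
Over 31 days: 4.4111 × 31 = 136.744 mm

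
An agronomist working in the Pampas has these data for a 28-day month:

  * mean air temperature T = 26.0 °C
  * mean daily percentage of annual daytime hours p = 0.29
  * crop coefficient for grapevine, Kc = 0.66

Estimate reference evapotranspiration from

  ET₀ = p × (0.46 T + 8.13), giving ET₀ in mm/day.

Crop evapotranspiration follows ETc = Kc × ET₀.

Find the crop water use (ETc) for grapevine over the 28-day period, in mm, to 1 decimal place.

107.7 mm

ET₀ = 0.29 × (0.46 × 26.0 + 8.13) = 0.29 × 20.090 = 5.8261 mm/d
ETc = Kc × ET₀ = 0.66 × 5.8261 = 3.8452 mm/d
Over 28 days: 3.8452 × 28 = 107.666 mm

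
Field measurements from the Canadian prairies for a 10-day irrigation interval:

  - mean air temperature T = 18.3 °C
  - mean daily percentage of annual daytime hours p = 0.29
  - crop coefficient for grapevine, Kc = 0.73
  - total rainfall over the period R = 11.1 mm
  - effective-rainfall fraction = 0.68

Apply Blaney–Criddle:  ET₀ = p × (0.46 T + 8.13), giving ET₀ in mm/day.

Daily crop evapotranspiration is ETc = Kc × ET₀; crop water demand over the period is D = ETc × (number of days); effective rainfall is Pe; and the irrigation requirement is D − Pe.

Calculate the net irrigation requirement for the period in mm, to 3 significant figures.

27.5 mm

ET₀ = 0.29 × (0.46 × 18.3 + 8.13) = 0.29 × 16.548 = 4.7989 mm/d
ETc = Kc × ET₀ = 0.73 × 4.7989 = 3.5032 mm/d
Crop demand D = ETc × 10 d = 3.5032 × 10 = 35.032 mm
Pe = 0.68 × 11.1 = 7.548 mm
D − Pe = 35.032 − 7.548 = 27.484 mm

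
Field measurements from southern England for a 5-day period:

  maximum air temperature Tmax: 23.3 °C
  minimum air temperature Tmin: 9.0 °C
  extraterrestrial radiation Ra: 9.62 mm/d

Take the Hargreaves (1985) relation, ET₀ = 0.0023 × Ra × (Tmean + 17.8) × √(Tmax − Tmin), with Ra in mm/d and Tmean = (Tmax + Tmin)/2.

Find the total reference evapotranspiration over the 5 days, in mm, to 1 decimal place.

14.2 mm

Tmean = (23.3 + 9.0)/2 = 16.15 °C
ET₀ = 0.0023 × 9.62 × (16.15 + 17.8) × √14.3 = 0.0023 × 9.62 × 33.95 × 3.7815 = 2.8406 mm/d
Over 5 days: 2.8406 × 5 = 14.203 mm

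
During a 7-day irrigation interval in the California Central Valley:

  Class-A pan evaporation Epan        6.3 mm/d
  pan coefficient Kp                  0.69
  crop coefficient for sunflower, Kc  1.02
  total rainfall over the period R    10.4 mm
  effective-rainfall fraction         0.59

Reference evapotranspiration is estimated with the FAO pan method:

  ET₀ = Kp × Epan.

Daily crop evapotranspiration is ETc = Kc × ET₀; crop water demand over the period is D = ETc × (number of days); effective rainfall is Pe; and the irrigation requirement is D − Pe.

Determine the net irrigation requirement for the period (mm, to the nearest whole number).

ET₀ = 0.69 × 6.3 = 4.3470 mm/d
ETc = Kc × ET₀ = 1.02 × 4.3470 = 4.4339 mm/d
Crop demand D = ETc × 7 d = 4.4339 × 7 = 31.037 mm
Pe = 0.59 × 10.4 = 6.136 mm
D − Pe = 31.037 − 6.136 = 24.901 mm

25 mm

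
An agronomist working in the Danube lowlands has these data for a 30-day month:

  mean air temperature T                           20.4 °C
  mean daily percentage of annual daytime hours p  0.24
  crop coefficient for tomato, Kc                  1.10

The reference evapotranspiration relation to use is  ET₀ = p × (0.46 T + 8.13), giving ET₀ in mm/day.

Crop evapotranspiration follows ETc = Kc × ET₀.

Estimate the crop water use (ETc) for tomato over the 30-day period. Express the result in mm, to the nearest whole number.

ET₀ = 0.24 × (0.46 × 20.4 + 8.13) = 0.24 × 17.514 = 4.2034 mm/d
ETc = Kc × ET₀ = 1.10 × 4.2034 = 4.6237 mm/d
Over 30 days: 4.6237 × 30 = 138.711 mm

139 mm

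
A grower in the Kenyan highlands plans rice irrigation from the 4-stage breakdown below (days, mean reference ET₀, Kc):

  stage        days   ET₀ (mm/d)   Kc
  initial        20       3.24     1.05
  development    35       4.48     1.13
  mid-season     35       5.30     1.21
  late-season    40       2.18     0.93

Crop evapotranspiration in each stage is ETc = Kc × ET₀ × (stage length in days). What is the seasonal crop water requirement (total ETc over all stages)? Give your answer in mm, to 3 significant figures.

initial: 1.05 × 3.24 × 20 = 68.04 mm
development: 1.13 × 4.48 × 35 = 177.18 mm
mid-season: 1.21 × 5.30 × 35 = 224.46 mm
late-season: 0.93 × 2.18 × 40 = 81.10 mm
Seasonal total = 550.78 mm

551 mm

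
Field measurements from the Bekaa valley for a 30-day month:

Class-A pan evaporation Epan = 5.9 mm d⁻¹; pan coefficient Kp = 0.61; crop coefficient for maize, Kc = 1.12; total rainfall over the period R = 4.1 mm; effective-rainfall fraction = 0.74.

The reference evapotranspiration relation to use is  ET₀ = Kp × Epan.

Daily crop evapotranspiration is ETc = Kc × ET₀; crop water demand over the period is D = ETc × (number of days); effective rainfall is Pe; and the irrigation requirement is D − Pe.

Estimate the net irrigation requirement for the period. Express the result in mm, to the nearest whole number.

118 mm

ET₀ = 0.61 × 5.9 = 3.5990 mm/d
ETc = Kc × ET₀ = 1.12 × 3.5990 = 4.0309 mm/d
Crop demand D = ETc × 30 d = 4.0309 × 30 = 120.927 mm
Pe = 0.74 × 4.1 = 3.034 mm
D − Pe = 120.927 − 3.034 = 117.893 mm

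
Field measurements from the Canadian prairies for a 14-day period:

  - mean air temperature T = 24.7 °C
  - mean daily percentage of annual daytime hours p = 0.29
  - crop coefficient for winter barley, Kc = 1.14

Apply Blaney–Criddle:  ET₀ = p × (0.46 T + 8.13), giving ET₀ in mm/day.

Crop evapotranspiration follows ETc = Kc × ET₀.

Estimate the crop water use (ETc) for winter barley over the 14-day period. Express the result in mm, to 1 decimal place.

90.2 mm

ET₀ = 0.29 × (0.46 × 24.7 + 8.13) = 0.29 × 19.492 = 5.6527 mm/d
ETc = Kc × ET₀ = 1.14 × 5.6527 = 6.4441 mm/d
Over 14 days: 6.4441 × 14 = 90.217 mm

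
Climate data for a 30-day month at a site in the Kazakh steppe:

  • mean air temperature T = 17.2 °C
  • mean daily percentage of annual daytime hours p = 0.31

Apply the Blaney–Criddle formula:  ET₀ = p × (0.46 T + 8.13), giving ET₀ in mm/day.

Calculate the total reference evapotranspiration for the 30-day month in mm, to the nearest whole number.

149 mm

ET₀ = 0.31 × (0.46 × 17.2 + 8.13) = 0.31 × 16.042 = 4.9730 mm/d
Monthly total = 4.9730 × 30 = 149.190 mm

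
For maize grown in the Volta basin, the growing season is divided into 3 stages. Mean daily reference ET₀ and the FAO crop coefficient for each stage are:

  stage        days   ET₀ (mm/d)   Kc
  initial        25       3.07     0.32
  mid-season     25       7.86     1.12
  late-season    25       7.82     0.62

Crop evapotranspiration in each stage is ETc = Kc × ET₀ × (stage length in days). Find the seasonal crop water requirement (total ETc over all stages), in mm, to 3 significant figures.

initial: 0.32 × 3.07 × 25 = 24.56 mm
mid-season: 1.12 × 7.86 × 25 = 220.08 mm
late-season: 0.62 × 7.82 × 25 = 121.21 mm
Seasonal total = 365.85 mm

366 mm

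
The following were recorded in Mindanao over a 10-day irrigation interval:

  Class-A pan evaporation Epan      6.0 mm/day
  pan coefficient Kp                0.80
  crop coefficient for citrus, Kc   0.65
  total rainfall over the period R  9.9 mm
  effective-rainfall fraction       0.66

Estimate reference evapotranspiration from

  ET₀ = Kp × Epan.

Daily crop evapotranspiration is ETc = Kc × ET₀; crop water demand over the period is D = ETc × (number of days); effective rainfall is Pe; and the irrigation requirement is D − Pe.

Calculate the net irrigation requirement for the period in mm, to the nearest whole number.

ET₀ = 0.80 × 6.0 = 4.8000 mm/d
ETc = Kc × ET₀ = 0.65 × 4.8000 = 3.1200 mm/d
Crop demand D = ETc × 10 d = 3.1200 × 10 = 31.200 mm
Pe = 0.66 × 9.9 = 6.534 mm
D − Pe = 31.200 − 6.534 = 24.666 mm

25 mm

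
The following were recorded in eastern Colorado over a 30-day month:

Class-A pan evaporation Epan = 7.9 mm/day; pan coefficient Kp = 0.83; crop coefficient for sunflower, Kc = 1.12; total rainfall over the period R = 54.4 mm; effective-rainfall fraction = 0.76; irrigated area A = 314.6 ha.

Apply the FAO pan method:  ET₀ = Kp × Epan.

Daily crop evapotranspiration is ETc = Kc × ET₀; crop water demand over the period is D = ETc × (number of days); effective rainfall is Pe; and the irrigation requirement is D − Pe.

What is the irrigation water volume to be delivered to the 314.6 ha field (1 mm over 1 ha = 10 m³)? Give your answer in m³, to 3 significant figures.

563000 m³

ET₀ = 0.83 × 7.9 = 6.5570 mm/d
ETc = Kc × ET₀ = 1.12 × 6.5570 = 7.3438 mm/d
Crop demand D = ETc × 30 d = 7.3438 × 30 = 220.314 mm
Pe = 0.76 × 54.4 = 41.344 mm
D − Pe = 220.314 − 41.344 = 178.970 mm
Volume = 178.970 mm × 314.6 ha × 10 = 563039.6 m³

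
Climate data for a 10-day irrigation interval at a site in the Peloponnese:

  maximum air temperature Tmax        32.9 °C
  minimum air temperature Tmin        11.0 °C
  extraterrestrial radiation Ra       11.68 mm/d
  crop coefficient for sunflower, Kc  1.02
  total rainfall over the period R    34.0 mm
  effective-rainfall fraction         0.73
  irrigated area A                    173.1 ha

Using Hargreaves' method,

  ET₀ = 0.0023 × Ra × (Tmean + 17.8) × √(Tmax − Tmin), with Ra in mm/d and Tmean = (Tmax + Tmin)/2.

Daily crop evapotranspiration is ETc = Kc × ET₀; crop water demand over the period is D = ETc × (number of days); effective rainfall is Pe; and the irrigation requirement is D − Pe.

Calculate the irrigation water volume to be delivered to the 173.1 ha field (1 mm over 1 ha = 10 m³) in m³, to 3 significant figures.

Tmean = (32.9 + 11.0)/2 = 21.95 °C
ET₀ = 0.0023 × 11.68 × (21.95 + 17.8) × √21.9 = 0.0023 × 11.68 × 39.75 × 4.6797 = 4.9972 mm/d
ETc = Kc × ET₀ = 1.02 × 4.9972 = 5.0971 mm/d
Crop demand D = ETc × 10 d = 5.0971 × 10 = 50.971 mm
Pe = 0.73 × 34.0 = 24.820 mm
D − Pe = 50.971 − 24.820 = 26.151 mm
Volume = 26.151 mm × 173.1 ha × 10 = 45267.4 m³

45300 m³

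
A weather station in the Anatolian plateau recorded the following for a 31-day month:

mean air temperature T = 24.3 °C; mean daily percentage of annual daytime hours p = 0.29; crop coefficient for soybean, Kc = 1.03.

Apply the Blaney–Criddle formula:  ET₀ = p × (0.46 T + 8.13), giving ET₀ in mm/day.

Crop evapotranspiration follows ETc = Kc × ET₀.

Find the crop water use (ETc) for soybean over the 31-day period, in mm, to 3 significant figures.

ET₀ = 0.29 × (0.46 × 24.3 + 8.13) = 0.29 × 19.308 = 5.5993 mm/d
ETc = Kc × ET₀ = 1.03 × 5.5993 = 5.7673 mm/d
Over 31 days: 5.7673 × 31 = 178.786 mm

179 mm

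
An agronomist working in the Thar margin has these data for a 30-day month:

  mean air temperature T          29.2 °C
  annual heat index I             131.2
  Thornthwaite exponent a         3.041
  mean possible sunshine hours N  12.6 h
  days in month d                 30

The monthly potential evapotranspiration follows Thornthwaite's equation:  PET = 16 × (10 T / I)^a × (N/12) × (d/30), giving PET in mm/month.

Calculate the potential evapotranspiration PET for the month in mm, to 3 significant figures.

10T/I = 10 × 29.2 / 131.2 = 2.2256
(10T/I)^a = 2.2256^3.041 = 11.3917
Uncorrected PET = 16 × 11.3917 = 182.267 mm
Correction = (N/12)(d/30) = (12.6/12)(30/30) = 1.0500
PET = 182.267 × 1.0500 = 191.380 mm/month

191 mm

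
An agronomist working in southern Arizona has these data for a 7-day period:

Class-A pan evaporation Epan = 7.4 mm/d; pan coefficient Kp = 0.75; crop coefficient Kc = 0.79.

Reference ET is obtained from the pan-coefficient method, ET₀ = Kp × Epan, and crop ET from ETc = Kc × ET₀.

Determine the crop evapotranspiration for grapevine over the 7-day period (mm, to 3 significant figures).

ET₀ = 0.75 × 7.4 = 5.5500 mm/d
ETc = Kc × ET₀ = 0.79 × 5.5500 = 4.3845 mm/d
Over 7 days: 4.3845 × 7 = 30.692 mm

30.7 mm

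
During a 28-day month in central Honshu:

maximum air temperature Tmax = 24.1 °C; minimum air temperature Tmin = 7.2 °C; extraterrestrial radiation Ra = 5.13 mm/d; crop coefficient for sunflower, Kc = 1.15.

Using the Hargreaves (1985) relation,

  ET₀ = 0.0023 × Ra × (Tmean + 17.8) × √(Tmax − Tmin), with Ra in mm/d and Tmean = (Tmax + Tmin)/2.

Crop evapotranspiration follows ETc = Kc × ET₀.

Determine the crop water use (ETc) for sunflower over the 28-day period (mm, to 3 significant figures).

Tmean = (24.1 + 7.2)/2 = 15.65 °C
ET₀ = 0.0023 × 5.13 × (15.65 + 17.8) × √16.9 = 0.0023 × 5.13 × 33.45 × 4.1110 = 1.6225 mm/d
ETc = Kc × ET₀ = 1.15 × 1.6225 = 1.8659 mm/d
Over 28 days: 1.8659 × 28 = 52.245 mm

52.2 mm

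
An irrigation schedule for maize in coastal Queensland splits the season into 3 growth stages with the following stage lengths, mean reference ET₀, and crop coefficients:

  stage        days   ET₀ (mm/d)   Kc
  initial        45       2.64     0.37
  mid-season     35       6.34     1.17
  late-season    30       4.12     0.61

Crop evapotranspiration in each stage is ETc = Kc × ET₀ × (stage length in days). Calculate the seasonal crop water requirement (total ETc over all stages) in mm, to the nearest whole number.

379 mm

initial: 0.37 × 2.64 × 45 = 43.96 mm
mid-season: 1.17 × 6.34 × 35 = 259.62 mm
late-season: 0.61 × 4.12 × 30 = 75.40 mm
Seasonal total = 378.98 mm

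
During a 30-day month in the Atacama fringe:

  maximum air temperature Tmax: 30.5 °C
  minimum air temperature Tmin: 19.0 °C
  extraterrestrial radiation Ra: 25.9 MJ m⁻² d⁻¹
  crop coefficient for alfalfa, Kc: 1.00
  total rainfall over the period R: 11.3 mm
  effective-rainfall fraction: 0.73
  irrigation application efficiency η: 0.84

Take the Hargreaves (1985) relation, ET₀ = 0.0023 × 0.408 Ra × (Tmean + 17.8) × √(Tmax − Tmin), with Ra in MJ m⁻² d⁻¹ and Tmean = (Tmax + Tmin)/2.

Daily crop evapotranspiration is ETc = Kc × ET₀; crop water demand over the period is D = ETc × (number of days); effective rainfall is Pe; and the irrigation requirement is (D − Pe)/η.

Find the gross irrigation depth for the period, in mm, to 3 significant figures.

Tmean = (30.5 + 19.0)/2 = 24.75 °C
0.408 Ra = 0.408 × 25.9 = 10.5672 mm/d equivalent
ET₀ = 0.0023 × 10.5672 × (24.75 + 17.8) × √11.5 = 0.0023 × 10.5672 × 42.55 × 3.3912 = 3.5070 mm/d
ETc = Kc × ET₀ = 1.00 × 3.5070 = 3.5070 mm/d
Crop demand D = ETc × 30 d = 3.5070 × 30 = 105.210 mm
Pe = 0.73 × 11.3 = 8.249 mm
D − Pe = 105.210 − 8.249 = 96.961 mm
Gross irrigation = 96.961 / 0.84 = 115.430 mm

115 mm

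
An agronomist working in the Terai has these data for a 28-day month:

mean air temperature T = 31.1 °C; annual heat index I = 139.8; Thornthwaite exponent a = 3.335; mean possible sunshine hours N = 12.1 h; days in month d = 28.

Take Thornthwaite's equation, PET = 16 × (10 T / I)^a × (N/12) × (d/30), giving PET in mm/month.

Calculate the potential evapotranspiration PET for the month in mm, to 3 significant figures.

10T/I = 10 × 31.1 / 139.8 = 2.2246
(10T/I)^a = 2.2246^3.335 = 14.3908
Uncorrected PET = 16 × 14.3908 = 230.253 mm
Correction = (N/12)(d/30) = (12.1/12)(28/30) = 0.9411
PET = 230.253 × 0.9411 = 216.691 mm/month

217 mm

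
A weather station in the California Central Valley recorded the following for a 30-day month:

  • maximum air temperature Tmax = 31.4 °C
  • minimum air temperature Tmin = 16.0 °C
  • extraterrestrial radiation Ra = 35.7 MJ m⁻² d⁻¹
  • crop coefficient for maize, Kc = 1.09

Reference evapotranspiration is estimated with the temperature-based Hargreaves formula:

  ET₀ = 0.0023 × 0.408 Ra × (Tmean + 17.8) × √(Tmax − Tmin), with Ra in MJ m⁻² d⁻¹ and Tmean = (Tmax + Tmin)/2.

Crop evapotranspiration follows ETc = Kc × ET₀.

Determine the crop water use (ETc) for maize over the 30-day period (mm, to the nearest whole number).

178 mm

Tmean = (31.4 + 16.0)/2 = 23.70 °C
0.408 Ra = 0.408 × 35.7 = 14.5656 mm/d equivalent
ET₀ = 0.0023 × 14.5656 × (23.70 + 17.8) × √15.4 = 0.0023 × 14.5656 × 41.50 × 3.9243 = 5.4559 mm/d
ETc = Kc × ET₀ = 1.09 × 5.4559 = 5.9469 mm/d
Over 30 days: 5.9469 × 30 = 178.407 mm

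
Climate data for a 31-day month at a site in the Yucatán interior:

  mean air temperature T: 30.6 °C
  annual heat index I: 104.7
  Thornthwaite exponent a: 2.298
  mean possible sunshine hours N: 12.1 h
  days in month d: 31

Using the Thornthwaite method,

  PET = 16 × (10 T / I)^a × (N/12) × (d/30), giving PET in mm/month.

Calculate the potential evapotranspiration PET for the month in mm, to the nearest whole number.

10T/I = 10 × 30.6 / 104.7 = 2.9226
(10T/I)^a = 2.9226^2.298 = 11.7581
Uncorrected PET = 16 × 11.7581 = 188.130 mm
Correction = (N/12)(d/30) = (12.1/12)(31/30) = 1.0419
PET = 188.130 × 1.0419 = 196.013 mm/month

196 mm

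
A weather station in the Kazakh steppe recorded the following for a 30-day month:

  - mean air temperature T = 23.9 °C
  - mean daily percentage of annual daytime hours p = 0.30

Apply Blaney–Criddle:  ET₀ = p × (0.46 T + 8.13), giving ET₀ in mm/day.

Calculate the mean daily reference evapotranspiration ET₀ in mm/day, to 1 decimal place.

ET₀ = 0.30 × (0.46 × 23.9 + 8.13) = 0.30 × 19.124 = 5.7372 mm/d

5.7 mm/day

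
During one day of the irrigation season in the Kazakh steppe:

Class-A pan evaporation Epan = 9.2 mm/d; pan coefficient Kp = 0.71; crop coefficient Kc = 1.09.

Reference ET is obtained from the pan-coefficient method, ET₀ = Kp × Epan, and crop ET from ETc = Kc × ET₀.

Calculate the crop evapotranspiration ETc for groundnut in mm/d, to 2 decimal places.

ET₀ = 0.71 × 9.2 = 6.5320 mm/d
ETc = Kc × ET₀ = 1.09 × 6.5320 = 7.1199 mm/d

7.12 mm/d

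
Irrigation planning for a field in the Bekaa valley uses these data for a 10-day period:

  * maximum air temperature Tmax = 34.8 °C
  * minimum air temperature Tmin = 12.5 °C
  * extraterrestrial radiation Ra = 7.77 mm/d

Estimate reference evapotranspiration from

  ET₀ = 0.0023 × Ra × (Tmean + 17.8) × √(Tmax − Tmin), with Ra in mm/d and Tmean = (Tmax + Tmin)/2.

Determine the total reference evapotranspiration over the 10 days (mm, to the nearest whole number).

Tmean = (34.8 + 12.5)/2 = 23.65 °C
ET₀ = 0.0023 × 7.77 × (23.65 + 17.8) × √22.3 = 0.0023 × 7.77 × 41.45 × 4.7223 = 3.4981 mm/d
Over 10 days: 3.4981 × 10 = 34.981 mm

35 mm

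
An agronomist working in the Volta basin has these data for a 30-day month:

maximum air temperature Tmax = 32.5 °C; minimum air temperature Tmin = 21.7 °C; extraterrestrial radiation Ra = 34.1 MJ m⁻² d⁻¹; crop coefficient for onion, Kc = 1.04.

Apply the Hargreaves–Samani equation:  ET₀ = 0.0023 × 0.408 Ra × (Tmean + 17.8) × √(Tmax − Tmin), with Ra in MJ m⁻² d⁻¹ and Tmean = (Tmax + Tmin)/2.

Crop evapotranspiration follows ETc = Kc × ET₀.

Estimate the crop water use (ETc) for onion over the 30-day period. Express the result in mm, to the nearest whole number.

Tmean = (32.5 + 21.7)/2 = 27.10 °C
0.408 Ra = 0.408 × 34.1 = 13.9128 mm/d equivalent
ET₀ = 0.0023 × 13.9128 × (27.10 + 17.8) × √10.8 = 0.0023 × 13.9128 × 44.90 × 3.2863 = 4.7217 mm/d
ETc = Kc × ET₀ = 1.04 × 4.7217 = 4.9106 mm/d
Over 30 days: 4.9106 × 30 = 147.318 mm

147 mm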